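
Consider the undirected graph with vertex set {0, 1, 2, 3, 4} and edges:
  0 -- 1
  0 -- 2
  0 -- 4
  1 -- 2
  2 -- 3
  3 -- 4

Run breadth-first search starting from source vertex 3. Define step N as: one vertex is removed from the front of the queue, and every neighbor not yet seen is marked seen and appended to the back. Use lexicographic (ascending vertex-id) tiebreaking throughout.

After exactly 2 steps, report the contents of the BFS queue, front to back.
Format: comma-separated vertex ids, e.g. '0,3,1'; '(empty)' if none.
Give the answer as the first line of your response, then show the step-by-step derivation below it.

4,0,1

step 1: dequeue 3; queue=[2,4]; order=3
step 2: dequeue 2; queue=[4,0,1]; order=3,2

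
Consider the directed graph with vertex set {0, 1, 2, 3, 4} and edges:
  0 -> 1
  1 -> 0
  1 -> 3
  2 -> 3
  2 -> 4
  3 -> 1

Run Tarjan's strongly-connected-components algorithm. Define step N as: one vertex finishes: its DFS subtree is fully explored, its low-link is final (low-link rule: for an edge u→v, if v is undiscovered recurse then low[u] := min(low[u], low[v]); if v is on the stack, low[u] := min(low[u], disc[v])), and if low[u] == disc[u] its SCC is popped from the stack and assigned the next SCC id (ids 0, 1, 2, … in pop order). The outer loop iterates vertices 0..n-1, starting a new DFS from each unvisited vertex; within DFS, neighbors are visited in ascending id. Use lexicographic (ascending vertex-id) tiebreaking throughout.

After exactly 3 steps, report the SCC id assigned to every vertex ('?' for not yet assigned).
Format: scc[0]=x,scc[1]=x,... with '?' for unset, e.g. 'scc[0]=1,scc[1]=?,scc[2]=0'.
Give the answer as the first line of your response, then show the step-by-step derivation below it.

scc[0]=0,scc[1]=0,scc[2]=?,scc[3]=0,scc[4]=?

step 1: low=(low[0]=0,low[1]=0,low[2]=?,low[3]=1,low[4]=?); scc=(scc[0]=?,scc[1]=?,scc[2]=?,scc[3]=?,scc[4]=?)
step 2: low=(low[0]=0,low[1]=0,low[2]=?,low[3]=1,low[4]=?); scc=(scc[0]=?,scc[1]=?,scc[2]=?,scc[3]=?,scc[4]=?)
step 3: low=(low[0]=0,low[1]=0,low[2]=?,low[3]=1,low[4]=?); scc=(scc[0]=0,scc[1]=0,scc[2]=?,scc[3]=0,scc[4]=?)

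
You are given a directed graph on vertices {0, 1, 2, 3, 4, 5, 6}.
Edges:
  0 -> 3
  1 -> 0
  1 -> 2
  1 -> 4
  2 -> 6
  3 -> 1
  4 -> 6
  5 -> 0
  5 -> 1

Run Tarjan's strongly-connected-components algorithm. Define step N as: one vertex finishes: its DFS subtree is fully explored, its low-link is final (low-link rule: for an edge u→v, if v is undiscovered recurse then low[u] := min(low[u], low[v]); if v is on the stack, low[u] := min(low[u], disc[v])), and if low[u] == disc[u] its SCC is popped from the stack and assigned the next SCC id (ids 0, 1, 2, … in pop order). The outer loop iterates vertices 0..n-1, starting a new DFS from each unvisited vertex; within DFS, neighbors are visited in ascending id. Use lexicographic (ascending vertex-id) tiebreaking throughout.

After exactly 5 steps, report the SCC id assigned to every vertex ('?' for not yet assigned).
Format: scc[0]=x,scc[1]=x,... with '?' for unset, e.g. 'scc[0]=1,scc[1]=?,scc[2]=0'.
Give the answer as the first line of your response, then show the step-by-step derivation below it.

scc[0]=?,scc[1]=?,scc[2]=1,scc[3]=?,scc[4]=2,scc[5]=?,scc[6]=0

step 1: low=(low[0]=0,low[1]=0,low[2]=3,low[3]=1,low[4]=?,low[5]=?,low[6]=4); scc=(scc[0]=?,scc[1]=?,scc[2]=?,scc[3]=?,scc[4]=?,scc[5]=?,scc[6]=0)
step 2: low=(low[0]=0,low[1]=0,low[2]=3,low[3]=1,low[4]=?,low[5]=?,low[6]=4); scc=(scc[0]=?,scc[1]=?,scc[2]=1,scc[3]=?,scc[4]=?,scc[5]=?,scc[6]=0)
step 3: low=(low[0]=0,low[1]=0,low[2]=3,low[3]=1,low[4]=5,low[5]=?,low[6]=4); scc=(scc[0]=?,scc[1]=?,scc[2]=1,scc[3]=?,scc[4]=2,scc[5]=?,scc[6]=0)
step 4: low=(low[0]=0,low[1]=0,low[2]=3,low[3]=1,low[4]=5,low[5]=?,low[6]=4); scc=(scc[0]=?,scc[1]=?,scc[2]=1,scc[3]=?,scc[4]=2,scc[5]=?,scc[6]=0)
step 5: low=(low[0]=0,low[1]=0,low[2]=3,low[3]=0,low[4]=5,low[5]=?,low[6]=4); scc=(scc[0]=?,scc[1]=?,scc[2]=1,scc[3]=?,scc[4]=2,scc[5]=?,scc[6]=0)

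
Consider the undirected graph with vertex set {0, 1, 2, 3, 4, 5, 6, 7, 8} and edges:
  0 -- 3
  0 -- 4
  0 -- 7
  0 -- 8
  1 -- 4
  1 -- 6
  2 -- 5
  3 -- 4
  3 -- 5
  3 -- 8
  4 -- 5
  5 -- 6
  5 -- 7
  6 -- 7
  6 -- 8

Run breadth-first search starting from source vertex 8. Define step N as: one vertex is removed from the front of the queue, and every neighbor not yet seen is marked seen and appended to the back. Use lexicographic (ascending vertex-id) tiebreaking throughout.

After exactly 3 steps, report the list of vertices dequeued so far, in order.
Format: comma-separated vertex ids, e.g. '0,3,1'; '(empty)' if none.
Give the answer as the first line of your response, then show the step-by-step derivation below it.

8,0,3

step 1: dequeue 8; queue=[0,3,6]; order=8
step 2: dequeue 0; queue=[3,6,4,7]; order=8,0
step 3: dequeue 3; queue=[6,4,7,5]; order=8,0,3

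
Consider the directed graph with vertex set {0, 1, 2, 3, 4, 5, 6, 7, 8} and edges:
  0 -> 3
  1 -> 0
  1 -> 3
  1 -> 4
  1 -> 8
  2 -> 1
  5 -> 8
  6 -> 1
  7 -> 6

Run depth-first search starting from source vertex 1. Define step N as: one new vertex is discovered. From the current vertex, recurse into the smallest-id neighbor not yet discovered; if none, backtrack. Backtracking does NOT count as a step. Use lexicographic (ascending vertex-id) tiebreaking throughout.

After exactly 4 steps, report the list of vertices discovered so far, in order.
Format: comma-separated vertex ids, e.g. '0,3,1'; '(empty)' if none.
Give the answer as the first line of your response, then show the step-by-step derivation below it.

1,0,3,4

step 1: discover 1; path=1; order=1
step 2: discover 0; path=1>0; order=1,0
step 3: discover 3; path=1>0>3; order=1,0,3
step 4: discover 4; path=1>4; order=1,0,3,4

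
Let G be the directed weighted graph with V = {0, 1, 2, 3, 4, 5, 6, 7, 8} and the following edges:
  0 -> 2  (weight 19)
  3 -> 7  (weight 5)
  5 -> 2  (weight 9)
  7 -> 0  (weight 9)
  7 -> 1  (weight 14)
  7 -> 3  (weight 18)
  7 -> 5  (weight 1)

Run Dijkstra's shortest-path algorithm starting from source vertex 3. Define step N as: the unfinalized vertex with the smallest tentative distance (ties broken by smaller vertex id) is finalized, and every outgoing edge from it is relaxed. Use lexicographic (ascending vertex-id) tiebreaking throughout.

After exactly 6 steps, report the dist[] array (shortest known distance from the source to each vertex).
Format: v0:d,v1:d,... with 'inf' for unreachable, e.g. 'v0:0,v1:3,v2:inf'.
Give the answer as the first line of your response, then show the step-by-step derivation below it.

v0:14,v1:19,v2:15,v3:0,v4:inf,v5:6,v6:inf,v7:5,v8:inf

step 1: dist = v0:inf,v1:inf,v2:inf,v3:0,v4:inf,v5:inf,v6:inf,v7:5,v8:inf
step 2: dist = v0:14,v1:19,v2:inf,v3:0,v4:inf,v5:6,v6:inf,v7:5,v8:inf
step 3: dist = v0:14,v1:19,v2:15,v3:0,v4:inf,v5:6,v6:inf,v7:5,v8:inf
step 4: dist = v0:14,v1:19,v2:15,v3:0,v4:inf,v5:6,v6:inf,v7:5,v8:inf
step 5: dist = v0:14,v1:19,v2:15,v3:0,v4:inf,v5:6,v6:inf,v7:5,v8:inf
step 6: dist = v0:14,v1:19,v2:15,v3:0,v4:inf,v5:6,v6:inf,v7:5,v8:inf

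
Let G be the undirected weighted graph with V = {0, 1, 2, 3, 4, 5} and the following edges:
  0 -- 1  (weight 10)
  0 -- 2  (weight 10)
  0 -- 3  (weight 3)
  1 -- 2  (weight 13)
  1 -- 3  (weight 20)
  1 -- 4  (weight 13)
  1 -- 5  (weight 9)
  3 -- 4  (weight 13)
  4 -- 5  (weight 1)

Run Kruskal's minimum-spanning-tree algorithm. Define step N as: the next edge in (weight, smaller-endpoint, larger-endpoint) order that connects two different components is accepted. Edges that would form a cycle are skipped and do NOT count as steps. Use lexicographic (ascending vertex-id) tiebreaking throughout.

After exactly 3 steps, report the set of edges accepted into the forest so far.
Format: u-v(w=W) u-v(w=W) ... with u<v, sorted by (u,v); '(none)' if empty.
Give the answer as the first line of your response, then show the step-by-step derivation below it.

0-3(w=3) 1-5(w=9) 4-5(w=1)

step 1: add edge 4-5 (w=1); MST = {4-5(w=1)}
step 2: add edge 0-3 (w=3); MST = {0-3(w=3) 4-5(w=1)}
step 3: add edge 1-5 (w=9); MST = {0-3(w=3) 1-5(w=9) 4-5(w=1)}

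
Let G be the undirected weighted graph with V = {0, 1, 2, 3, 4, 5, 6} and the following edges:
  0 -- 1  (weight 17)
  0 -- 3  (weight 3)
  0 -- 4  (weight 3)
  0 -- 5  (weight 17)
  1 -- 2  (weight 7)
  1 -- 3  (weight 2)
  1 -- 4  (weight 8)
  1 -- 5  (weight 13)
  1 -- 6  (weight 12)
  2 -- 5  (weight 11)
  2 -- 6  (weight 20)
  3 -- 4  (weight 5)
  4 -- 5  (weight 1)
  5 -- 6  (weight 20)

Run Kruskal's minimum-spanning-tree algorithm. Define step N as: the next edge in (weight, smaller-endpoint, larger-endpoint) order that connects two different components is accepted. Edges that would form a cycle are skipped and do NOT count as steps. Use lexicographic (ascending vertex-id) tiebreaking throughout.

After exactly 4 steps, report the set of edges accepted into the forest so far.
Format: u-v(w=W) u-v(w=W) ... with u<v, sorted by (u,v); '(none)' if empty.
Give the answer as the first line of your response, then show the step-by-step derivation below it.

0-3(w=3) 0-4(w=3) 1-3(w=2) 4-5(w=1)

step 1: add edge 4-5 (w=1); MST = {4-5(w=1)}
step 2: add edge 1-3 (w=2); MST = {1-3(w=2) 4-5(w=1)}
step 3: add edge 0-3 (w=3); MST = {0-3(w=3) 1-3(w=2) 4-5(w=1)}
step 4: add edge 0-4 (w=3); MST = {0-3(w=3) 0-4(w=3) 1-3(w=2) 4-5(w=1)}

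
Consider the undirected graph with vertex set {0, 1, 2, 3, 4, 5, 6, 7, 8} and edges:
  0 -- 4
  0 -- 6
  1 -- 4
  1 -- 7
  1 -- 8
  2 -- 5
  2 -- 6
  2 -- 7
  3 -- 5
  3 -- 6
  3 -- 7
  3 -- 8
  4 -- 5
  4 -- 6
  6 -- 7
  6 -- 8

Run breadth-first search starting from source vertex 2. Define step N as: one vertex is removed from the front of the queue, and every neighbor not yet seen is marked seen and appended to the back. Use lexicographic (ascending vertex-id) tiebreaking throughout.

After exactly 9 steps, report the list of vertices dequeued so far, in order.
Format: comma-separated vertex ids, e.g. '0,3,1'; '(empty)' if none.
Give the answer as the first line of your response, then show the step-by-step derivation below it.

2,5,6,7,3,4,0,8,1

step 1: dequeue 2; queue=[5,6,7]; order=2
step 2: dequeue 5; queue=[6,7,3,4]; order=2,5
step 3: dequeue 6; queue=[7,3,4,0,8]; order=2,5,6
step 4: dequeue 7; queue=[3,4,0,8,1]; order=2,5,6,7
step 5: dequeue 3; queue=[4,0,8,1]; order=2,5,6,7,3
step 6: dequeue 4; queue=[0,8,1]; order=2,5,6,7,3,4
step 7: dequeue 0; queue=[8,1]; order=2,5,6,7,3,4,0
step 8: dequeue 8; queue=[1]; order=2,5,6,7,3,4,0,8
step 9: dequeue 1; queue=[(empty)]; order=2,5,6,7,3,4,0,8,1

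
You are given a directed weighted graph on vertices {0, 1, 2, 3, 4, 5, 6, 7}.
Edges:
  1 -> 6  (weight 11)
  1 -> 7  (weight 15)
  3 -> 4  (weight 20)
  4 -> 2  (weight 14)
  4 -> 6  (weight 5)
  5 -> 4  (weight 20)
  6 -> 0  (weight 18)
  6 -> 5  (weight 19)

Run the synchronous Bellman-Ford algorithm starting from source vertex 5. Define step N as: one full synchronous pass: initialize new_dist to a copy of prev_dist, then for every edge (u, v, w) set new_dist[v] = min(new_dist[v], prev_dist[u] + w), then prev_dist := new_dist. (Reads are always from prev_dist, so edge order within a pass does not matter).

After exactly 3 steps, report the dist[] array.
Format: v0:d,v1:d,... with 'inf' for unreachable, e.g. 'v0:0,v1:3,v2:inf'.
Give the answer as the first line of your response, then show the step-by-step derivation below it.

v0:43,v1:inf,v2:34,v3:inf,v4:20,v5:0,v6:25,v7:inf

step 1: dist = v0:inf,v1:inf,v2:inf,v3:inf,v4:20,v5:0,v6:inf,v7:inf
step 2: dist = v0:inf,v1:inf,v2:34,v3:inf,v4:20,v5:0,v6:25,v7:inf
step 3: dist = v0:43,v1:inf,v2:34,v3:inf,v4:20,v5:0,v6:25,v7:inf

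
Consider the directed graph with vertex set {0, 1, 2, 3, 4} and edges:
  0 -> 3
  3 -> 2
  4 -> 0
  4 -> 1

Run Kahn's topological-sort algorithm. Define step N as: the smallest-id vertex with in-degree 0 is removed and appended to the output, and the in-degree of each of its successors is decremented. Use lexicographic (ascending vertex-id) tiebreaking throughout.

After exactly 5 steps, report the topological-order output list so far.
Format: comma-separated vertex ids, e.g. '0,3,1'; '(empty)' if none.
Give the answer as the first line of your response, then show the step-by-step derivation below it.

4,0,1,3,2

step 1: output 4; order=[4]; indeg=(0,0,1,1,0)
step 2: output 0; order=[4,0]; indeg=(0,0,1,0,0)
step 3: output 1; order=[4,0,1]; indeg=(0,0,1,0,0)
step 4: output 3; order=[4,0,1,3]; indeg=(0,0,0,0,0)
step 5: output 2; order=[4,0,1,3,2]; indeg=(0,0,0,0,0)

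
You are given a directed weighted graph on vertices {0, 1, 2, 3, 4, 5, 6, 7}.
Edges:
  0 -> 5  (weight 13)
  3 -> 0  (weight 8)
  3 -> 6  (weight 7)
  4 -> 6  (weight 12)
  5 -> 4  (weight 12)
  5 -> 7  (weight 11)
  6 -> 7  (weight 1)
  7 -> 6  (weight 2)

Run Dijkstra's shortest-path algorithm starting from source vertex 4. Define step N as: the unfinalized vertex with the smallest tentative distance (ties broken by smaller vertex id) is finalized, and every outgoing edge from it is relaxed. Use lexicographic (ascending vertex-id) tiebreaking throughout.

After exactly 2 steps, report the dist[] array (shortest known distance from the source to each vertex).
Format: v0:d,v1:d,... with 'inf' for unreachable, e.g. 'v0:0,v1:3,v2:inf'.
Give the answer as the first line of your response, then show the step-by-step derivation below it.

v0:inf,v1:inf,v2:inf,v3:inf,v4:0,v5:inf,v6:12,v7:13

step 1: dist = v0:inf,v1:inf,v2:inf,v3:inf,v4:0,v5:inf,v6:12,v7:inf
step 2: dist = v0:inf,v1:inf,v2:inf,v3:inf,v4:0,v5:inf,v6:12,v7:13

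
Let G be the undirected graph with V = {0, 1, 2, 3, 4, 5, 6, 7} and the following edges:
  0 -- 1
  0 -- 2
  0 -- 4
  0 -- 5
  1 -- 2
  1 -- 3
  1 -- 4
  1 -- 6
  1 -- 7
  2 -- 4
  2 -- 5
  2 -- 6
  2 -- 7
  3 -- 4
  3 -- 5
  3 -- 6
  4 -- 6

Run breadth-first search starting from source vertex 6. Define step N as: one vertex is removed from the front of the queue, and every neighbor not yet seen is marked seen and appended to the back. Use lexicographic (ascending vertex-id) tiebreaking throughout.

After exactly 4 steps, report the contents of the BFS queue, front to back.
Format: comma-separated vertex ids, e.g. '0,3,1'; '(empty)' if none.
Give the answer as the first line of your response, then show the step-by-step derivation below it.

4,0,7,5

step 1: dequeue 6; queue=[1,2,3,4]; order=6
step 2: dequeue 1; queue=[2,3,4,0,7]; order=6,1
step 3: dequeue 2; queue=[3,4,0,7,5]; order=6,1,2
step 4: dequeue 3; queue=[4,0,7,5]; order=6,1,2,3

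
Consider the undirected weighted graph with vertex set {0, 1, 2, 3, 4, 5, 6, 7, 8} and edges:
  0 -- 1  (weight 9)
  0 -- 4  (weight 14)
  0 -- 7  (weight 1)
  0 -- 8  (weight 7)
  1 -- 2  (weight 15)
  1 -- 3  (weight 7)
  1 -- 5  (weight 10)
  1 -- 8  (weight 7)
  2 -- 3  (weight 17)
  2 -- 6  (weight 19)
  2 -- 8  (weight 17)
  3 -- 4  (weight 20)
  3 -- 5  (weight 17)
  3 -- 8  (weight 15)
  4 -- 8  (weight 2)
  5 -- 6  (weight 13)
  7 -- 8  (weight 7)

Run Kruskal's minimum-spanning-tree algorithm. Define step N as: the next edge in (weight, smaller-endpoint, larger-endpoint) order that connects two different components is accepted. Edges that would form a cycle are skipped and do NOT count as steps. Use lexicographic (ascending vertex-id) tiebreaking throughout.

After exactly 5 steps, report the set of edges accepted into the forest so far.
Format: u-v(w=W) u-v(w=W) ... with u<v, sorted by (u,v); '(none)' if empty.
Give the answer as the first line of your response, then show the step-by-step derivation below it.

0-7(w=1) 0-8(w=7) 1-3(w=7) 1-8(w=7) 4-8(w=2)

step 1: add edge 0-7 (w=1); MST = {0-7(w=1)}
step 2: add edge 4-8 (w=2); MST = {0-7(w=1) 4-8(w=2)}
step 3: add edge 0-8 (w=7); MST = {0-7(w=1) 0-8(w=7) 4-8(w=2)}
step 4: add edge 1-3 (w=7); MST = {0-7(w=1) 0-8(w=7) 1-3(w=7) 4-8(w=2)}
step 5: add edge 1-8 (w=7); MST = {0-7(w=1) 0-8(w=7) 1-3(w=7) 1-8(w=7) 4-8(w=2)}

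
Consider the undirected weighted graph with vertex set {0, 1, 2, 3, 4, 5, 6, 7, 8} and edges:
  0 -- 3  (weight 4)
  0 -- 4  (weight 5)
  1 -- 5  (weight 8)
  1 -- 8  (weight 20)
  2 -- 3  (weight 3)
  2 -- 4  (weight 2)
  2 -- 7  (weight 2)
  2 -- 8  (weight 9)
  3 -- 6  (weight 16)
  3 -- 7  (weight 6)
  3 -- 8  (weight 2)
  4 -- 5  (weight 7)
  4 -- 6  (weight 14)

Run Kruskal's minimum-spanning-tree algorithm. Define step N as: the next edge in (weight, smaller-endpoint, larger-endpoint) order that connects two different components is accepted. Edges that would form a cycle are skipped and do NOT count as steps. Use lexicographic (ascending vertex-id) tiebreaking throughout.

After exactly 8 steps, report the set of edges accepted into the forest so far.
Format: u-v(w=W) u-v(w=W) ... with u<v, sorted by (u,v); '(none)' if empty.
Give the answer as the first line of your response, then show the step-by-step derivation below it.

0-3(w=4) 1-5(w=8) 2-3(w=3) 2-4(w=2) 2-7(w=2) 3-8(w=2) 4-5(w=7) 4-6(w=14)

step 1: add edge 2-4 (w=2); MST = {2-4(w=2)}
step 2: add edge 2-7 (w=2); MST = {2-4(w=2) 2-7(w=2)}
step 3: add edge 3-8 (w=2); MST = {2-4(w=2) 2-7(w=2) 3-8(w=2)}
step 4: add edge 2-3 (w=3); MST = {2-3(w=3) 2-4(w=2) 2-7(w=2) 3-8(w=2)}
step 5: add edge 0-3 (w=4); MST = {0-3(w=4) 2-3(w=3) 2-4(w=2) 2-7(w=2) 3-8(w=2)}
step 6: add edge 4-5 (w=7); MST = {0-3(w=4) 2-3(w=3) 2-4(w=2) 2-7(w=2) 3-8(w=2) 4-5(w=7)}
step 7: add edge 1-5 (w=8); MST = {0-3(w=4) 1-5(w=8) 2-3(w=3) 2-4(w=2) 2-7(w=2) 3-8(w=2) 4-5(w=7)}
step 8: add edge 4-6 (w=14); MST = {0-3(w=4) 1-5(w=8) 2-3(w=3) 2-4(w=2) 2-7(w=2) 3-8(w=2) 4-5(w=7) 4-6(w=14)}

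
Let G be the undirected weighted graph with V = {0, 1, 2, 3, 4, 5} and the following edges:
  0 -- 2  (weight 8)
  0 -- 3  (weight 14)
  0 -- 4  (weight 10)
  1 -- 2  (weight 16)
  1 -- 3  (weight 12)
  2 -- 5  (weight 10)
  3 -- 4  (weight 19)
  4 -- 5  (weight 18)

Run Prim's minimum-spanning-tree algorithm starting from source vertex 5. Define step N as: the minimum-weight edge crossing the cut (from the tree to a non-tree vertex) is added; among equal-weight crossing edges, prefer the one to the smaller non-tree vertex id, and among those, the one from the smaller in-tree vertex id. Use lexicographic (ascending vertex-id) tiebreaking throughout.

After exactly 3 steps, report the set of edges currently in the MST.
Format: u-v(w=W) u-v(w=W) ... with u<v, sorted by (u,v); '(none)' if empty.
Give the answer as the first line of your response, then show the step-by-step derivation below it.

0-2(w=8) 0-4(w=10) 2-5(w=10)

step 1: add edge 2-5 (w=10); MST = {2-5(w=10)}
step 2: add edge 0-2 (w=8); MST = {0-2(w=8) 2-5(w=10)}
step 3: add edge 0-4 (w=10); MST = {0-2(w=8) 0-4(w=10) 2-5(w=10)}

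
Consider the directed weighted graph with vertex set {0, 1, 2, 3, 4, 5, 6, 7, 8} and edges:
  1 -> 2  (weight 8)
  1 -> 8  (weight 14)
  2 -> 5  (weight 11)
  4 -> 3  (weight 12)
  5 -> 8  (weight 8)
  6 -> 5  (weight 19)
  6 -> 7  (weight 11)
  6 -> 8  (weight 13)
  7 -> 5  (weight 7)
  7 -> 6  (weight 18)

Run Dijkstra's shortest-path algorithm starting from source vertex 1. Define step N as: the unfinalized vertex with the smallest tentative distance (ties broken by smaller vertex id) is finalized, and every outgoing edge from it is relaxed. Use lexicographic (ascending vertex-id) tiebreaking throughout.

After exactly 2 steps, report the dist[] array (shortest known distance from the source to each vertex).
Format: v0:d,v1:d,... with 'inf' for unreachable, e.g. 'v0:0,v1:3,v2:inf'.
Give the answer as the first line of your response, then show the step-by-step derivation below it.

v0:inf,v1:0,v2:8,v3:inf,v4:inf,v5:19,v6:inf,v7:inf,v8:14

step 1: dist = v0:inf,v1:0,v2:8,v3:inf,v4:inf,v5:inf,v6:inf,v7:inf,v8:14
step 2: dist = v0:inf,v1:0,v2:8,v3:inf,v4:inf,v5:19,v6:inf,v7:inf,v8:14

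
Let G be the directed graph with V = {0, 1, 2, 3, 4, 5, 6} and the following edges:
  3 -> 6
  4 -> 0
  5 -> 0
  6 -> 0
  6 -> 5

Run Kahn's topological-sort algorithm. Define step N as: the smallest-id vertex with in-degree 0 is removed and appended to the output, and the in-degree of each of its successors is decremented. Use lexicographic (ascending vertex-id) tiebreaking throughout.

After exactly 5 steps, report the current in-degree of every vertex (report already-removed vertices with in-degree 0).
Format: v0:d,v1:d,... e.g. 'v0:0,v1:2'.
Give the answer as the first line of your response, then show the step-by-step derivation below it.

v0:1,v1:0,v2:0,v3:0,v4:0,v5:0,v6:0

step 1: output 1; order=[1]; indeg=(3,0,0,0,0,1,1)
step 2: output 2; order=[1,2]; indeg=(3,0,0,0,0,1,1)
step 3: output 3; order=[1,2,3]; indeg=(3,0,0,0,0,1,0)
step 4: output 4; order=[1,2,3,4]; indeg=(2,0,0,0,0,1,0)
step 5: output 6; order=[1,2,3,4,6]; indeg=(1,0,0,0,0,0,0)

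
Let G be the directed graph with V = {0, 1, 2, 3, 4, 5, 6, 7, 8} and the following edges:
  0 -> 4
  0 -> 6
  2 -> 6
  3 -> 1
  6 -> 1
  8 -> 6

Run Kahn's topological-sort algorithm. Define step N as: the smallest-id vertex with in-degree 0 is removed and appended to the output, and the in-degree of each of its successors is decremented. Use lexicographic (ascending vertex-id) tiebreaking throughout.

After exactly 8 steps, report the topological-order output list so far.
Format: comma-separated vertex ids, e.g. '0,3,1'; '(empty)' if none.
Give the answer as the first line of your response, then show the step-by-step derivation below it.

0,2,3,4,5,7,8,6

step 1: output 0; order=[0]; indeg=(0,2,0,0,0,0,2,0,0)
step 2: output 2; order=[0,2]; indeg=(0,2,0,0,0,0,1,0,0)
step 3: output 3; order=[0,2,3]; indeg=(0,1,0,0,0,0,1,0,0)
step 4: output 4; order=[0,2,3,4]; indeg=(0,1,0,0,0,0,1,0,0)
step 5: output 5; order=[0,2,3,4,5]; indeg=(0,1,0,0,0,0,1,0,0)
step 6: output 7; order=[0,2,3,4,5,7]; indeg=(0,1,0,0,0,0,1,0,0)
step 7: output 8; order=[0,2,3,4,5,7,8]; indeg=(0,1,0,0,0,0,0,0,0)
step 8: output 6; order=[0,2,3,4,5,7,8,6]; indeg=(0,0,0,0,0,0,0,0,0)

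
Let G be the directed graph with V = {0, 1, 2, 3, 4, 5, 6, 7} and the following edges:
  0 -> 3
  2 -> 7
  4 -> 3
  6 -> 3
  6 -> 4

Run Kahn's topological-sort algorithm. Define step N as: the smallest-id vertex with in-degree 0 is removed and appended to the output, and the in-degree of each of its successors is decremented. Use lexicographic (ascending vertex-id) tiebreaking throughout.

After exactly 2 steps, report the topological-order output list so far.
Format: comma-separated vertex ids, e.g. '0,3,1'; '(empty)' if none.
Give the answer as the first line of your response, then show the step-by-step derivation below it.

0,1

step 1: output 0; order=[0]; indeg=(0,0,0,2,1,0,0,1)
step 2: output 1; order=[0,1]; indeg=(0,0,0,2,1,0,0,1)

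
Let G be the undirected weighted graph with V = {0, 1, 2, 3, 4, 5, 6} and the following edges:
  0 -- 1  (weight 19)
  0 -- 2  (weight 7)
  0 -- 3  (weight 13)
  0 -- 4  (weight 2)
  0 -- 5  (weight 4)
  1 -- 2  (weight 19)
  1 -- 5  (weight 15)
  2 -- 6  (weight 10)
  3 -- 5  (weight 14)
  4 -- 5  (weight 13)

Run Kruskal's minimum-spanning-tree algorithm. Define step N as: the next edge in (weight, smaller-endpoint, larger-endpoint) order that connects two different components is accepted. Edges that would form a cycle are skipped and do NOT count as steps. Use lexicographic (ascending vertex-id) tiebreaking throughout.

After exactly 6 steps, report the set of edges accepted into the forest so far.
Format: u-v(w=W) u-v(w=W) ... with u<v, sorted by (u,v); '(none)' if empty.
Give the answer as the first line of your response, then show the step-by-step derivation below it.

0-2(w=7) 0-3(w=13) 0-4(w=2) 0-5(w=4) 1-5(w=15) 2-6(w=10)

step 1: add edge 0-4 (w=2); MST = {0-4(w=2)}
step 2: add edge 0-5 (w=4); MST = {0-4(w=2) 0-5(w=4)}
step 3: add edge 0-2 (w=7); MST = {0-2(w=7) 0-4(w=2) 0-5(w=4)}
step 4: add edge 2-6 (w=10); MST = {0-2(w=7) 0-4(w=2) 0-5(w=4) 2-6(w=10)}
step 5: add edge 0-3 (w=13); MST = {0-2(w=7) 0-3(w=13) 0-4(w=2) 0-5(w=4) 2-6(w=10)}
step 6: add edge 1-5 (w=15); MST = {0-2(w=7) 0-3(w=13) 0-4(w=2) 0-5(w=4) 1-5(w=15) 2-6(w=10)}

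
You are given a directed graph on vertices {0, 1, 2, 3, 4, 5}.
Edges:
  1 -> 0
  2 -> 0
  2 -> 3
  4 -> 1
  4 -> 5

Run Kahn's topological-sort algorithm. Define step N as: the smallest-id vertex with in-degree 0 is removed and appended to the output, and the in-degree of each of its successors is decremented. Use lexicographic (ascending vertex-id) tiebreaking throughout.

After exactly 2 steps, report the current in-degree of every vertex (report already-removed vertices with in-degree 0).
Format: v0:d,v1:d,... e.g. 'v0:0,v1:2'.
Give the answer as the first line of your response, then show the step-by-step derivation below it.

v0:1,v1:1,v2:0,v3:0,v4:0,v5:1

step 1: output 2; order=[2]; indeg=(1,1,0,0,0,1)
step 2: output 3; order=[2,3]; indeg=(1,1,0,0,0,1)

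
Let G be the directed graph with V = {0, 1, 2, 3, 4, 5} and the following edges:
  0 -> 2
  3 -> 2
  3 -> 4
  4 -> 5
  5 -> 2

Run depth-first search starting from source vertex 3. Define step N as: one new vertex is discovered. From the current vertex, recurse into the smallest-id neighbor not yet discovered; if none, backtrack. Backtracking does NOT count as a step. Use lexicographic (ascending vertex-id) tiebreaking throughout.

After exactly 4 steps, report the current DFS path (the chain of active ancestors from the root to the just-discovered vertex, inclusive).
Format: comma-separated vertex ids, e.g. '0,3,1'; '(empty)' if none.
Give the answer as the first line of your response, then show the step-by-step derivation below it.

3,4,5

step 1: discover 3; path=3; order=3
step 2: discover 2; path=3>2; order=3,2
step 3: discover 4; path=3>4; order=3,2,4
step 4: discover 5; path=3>4>5; order=3,2,4,5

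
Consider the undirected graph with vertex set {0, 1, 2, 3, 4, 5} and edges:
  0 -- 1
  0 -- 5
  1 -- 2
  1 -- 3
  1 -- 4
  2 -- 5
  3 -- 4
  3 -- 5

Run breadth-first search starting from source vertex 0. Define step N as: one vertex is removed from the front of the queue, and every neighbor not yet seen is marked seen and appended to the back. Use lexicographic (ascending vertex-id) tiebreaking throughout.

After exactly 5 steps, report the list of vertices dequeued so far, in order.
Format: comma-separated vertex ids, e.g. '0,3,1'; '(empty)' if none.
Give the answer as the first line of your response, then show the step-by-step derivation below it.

0,1,5,2,3

step 1: dequeue 0; queue=[1,5]; order=0
step 2: dequeue 1; queue=[5,2,3,4]; order=0,1
step 3: dequeue 5; queue=[2,3,4]; order=0,1,5
step 4: dequeue 2; queue=[3,4]; order=0,1,5,2
step 5: dequeue 3; queue=[4]; order=0,1,5,2,3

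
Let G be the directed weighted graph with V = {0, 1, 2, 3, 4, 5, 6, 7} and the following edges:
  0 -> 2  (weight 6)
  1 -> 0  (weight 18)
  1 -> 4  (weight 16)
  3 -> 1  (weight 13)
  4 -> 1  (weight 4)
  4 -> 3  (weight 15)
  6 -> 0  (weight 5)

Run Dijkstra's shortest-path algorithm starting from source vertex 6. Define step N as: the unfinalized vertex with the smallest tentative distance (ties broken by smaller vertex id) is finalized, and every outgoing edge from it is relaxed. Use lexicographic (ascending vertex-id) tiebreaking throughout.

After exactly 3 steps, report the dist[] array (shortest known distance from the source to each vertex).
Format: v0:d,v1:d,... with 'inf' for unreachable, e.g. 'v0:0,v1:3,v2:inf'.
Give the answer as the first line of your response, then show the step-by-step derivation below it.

v0:5,v1:inf,v2:11,v3:inf,v4:inf,v5:inf,v6:0,v7:inf

step 1: dist = v0:5,v1:inf,v2:inf,v3:inf,v4:inf,v5:inf,v6:0,v7:inf
step 2: dist = v0:5,v1:inf,v2:11,v3:inf,v4:inf,v5:inf,v6:0,v7:inf
step 3: dist = v0:5,v1:inf,v2:11,v3:inf,v4:inf,v5:inf,v6:0,v7:inf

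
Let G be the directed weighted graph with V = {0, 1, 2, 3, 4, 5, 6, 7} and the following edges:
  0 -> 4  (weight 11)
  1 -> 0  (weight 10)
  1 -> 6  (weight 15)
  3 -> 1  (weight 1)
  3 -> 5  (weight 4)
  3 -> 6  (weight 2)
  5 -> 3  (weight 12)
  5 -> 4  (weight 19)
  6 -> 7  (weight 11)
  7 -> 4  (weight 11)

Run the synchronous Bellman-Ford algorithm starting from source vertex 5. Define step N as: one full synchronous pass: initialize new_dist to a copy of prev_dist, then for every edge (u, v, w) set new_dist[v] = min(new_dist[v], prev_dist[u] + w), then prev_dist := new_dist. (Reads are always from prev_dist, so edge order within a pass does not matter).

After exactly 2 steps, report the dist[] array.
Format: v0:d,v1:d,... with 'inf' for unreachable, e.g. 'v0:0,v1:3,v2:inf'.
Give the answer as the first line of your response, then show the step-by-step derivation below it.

v0:inf,v1:13,v2:inf,v3:12,v4:19,v5:0,v6:14,v7:inf

step 1: dist = v0:inf,v1:inf,v2:inf,v3:12,v4:19,v5:0,v6:inf,v7:inf
step 2: dist = v0:inf,v1:13,v2:inf,v3:12,v4:19,v5:0,v6:14,v7:inf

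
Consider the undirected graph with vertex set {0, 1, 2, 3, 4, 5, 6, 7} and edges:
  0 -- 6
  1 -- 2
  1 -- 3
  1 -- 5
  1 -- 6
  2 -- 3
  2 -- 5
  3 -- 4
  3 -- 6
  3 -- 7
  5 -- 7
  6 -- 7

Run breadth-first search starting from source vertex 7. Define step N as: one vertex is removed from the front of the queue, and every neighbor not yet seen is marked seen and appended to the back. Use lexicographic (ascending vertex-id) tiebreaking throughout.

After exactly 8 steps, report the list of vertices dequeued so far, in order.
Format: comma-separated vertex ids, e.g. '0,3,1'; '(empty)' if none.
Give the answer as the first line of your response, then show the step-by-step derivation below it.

7,3,5,6,1,2,4,0

step 1: dequeue 7; queue=[3,5,6]; order=7
step 2: dequeue 3; queue=[5,6,1,2,4]; order=7,3
step 3: dequeue 5; queue=[6,1,2,4]; order=7,3,5
step 4: dequeue 6; queue=[1,2,4,0]; order=7,3,5,6
step 5: dequeue 1; queue=[2,4,0]; order=7,3,5,6,1
step 6: dequeue 2; queue=[4,0]; order=7,3,5,6,1,2
step 7: dequeue 4; queue=[0]; order=7,3,5,6,1,2,4
step 8: dequeue 0; queue=[(empty)]; order=7,3,5,6,1,2,4,0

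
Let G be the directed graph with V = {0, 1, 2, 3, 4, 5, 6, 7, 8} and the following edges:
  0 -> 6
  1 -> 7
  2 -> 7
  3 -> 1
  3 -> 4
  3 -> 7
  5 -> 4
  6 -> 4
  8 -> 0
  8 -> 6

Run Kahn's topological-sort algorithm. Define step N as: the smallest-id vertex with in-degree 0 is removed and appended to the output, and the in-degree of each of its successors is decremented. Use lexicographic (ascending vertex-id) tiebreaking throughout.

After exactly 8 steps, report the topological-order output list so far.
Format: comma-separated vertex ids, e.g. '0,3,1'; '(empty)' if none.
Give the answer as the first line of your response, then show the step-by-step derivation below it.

2,3,1,5,7,8,0,6

step 1: output 2; order=[2]; indeg=(1,1,0,0,3,0,2,2,0)
step 2: output 3; order=[2,3]; indeg=(1,0,0,0,2,0,2,1,0)
step 3: output 1; order=[2,3,1]; indeg=(1,0,0,0,2,0,2,0,0)
step 4: output 5; order=[2,3,1,5]; indeg=(1,0,0,0,1,0,2,0,0)
step 5: output 7; order=[2,3,1,5,7]; indeg=(1,0,0,0,1,0,2,0,0)
step 6: output 8; order=[2,3,1,5,7,8]; indeg=(0,0,0,0,1,0,1,0,0)
step 7: output 0; order=[2,3,1,5,7,8,0]; indeg=(0,0,0,0,1,0,0,0,0)
step 8: output 6; order=[2,3,1,5,7,8,0,6]; indeg=(0,0,0,0,0,0,0,0,0)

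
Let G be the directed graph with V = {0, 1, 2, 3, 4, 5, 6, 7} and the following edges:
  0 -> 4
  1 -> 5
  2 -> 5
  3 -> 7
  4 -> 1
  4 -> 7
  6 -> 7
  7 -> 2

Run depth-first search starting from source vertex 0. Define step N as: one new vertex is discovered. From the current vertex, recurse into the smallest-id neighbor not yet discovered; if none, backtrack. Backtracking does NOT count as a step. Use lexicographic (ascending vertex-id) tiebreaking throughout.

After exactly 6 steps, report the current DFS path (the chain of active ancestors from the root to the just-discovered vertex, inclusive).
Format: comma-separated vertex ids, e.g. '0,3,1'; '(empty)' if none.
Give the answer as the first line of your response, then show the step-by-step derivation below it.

0,4,7,2

step 1: discover 0; path=0; order=0
step 2: discover 4; path=0>4; order=0,4
step 3: discover 1; path=0>4>1; order=0,4,1
step 4: discover 5; path=0>4>1>5; order=0,4,1,5
step 5: discover 7; path=0>4>7; order=0,4,1,5,7
step 6: discover 2; path=0>4>7>2; order=0,4,1,5,7,2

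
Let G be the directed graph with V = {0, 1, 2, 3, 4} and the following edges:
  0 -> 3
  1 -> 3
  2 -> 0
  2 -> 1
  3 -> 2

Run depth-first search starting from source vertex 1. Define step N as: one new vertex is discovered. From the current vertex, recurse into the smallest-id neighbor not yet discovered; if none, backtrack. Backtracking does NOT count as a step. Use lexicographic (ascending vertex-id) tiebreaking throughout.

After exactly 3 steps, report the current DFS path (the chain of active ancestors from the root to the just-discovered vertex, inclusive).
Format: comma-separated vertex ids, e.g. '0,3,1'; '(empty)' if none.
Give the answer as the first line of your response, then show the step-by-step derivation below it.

1,3,2

step 1: discover 1; path=1; order=1
step 2: discover 3; path=1>3; order=1,3
step 3: discover 2; path=1>3>2; order=1,3,2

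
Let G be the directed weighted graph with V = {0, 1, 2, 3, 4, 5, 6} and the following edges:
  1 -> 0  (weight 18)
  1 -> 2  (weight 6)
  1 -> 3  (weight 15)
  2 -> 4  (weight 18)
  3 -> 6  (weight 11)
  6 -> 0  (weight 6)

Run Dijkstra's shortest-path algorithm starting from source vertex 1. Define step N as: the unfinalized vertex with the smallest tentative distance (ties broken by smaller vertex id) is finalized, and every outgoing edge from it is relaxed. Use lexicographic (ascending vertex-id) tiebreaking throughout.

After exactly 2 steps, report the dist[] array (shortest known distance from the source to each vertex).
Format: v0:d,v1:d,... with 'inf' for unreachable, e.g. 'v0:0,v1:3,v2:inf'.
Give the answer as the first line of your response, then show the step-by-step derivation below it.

v0:18,v1:0,v2:6,v3:15,v4:24,v5:inf,v6:inf

step 1: dist = v0:18,v1:0,v2:6,v3:15,v4:inf,v5:inf,v6:inf
step 2: dist = v0:18,v1:0,v2:6,v3:15,v4:24,v5:inf,v6:inf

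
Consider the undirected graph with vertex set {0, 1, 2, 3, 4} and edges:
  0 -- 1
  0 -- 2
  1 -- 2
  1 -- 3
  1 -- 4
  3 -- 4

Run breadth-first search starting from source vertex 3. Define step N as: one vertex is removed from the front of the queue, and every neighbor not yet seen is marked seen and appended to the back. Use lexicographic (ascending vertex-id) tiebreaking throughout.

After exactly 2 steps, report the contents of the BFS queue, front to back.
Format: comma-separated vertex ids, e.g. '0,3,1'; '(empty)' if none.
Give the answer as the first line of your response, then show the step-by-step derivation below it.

4,0,2

step 1: dequeue 3; queue=[1,4]; order=3
step 2: dequeue 1; queue=[4,0,2]; order=3,1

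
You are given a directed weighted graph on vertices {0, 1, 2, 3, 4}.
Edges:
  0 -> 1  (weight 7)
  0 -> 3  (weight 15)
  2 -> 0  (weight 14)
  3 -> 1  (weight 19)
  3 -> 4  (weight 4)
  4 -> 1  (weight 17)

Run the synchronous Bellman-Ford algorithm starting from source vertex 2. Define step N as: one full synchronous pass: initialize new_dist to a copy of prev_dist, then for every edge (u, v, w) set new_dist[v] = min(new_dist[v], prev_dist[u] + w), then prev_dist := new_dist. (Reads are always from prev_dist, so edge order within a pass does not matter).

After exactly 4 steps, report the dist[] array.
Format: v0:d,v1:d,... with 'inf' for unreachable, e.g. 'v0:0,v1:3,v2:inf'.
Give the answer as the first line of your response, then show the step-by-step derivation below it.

v0:14,v1:21,v2:0,v3:29,v4:33

step 1: dist = v0:14,v1:inf,v2:0,v3:inf,v4:inf
step 2: dist = v0:14,v1:21,v2:0,v3:29,v4:inf
step 3: dist = v0:14,v1:21,v2:0,v3:29,v4:33
step 4: dist = v0:14,v1:21,v2:0,v3:29,v4:33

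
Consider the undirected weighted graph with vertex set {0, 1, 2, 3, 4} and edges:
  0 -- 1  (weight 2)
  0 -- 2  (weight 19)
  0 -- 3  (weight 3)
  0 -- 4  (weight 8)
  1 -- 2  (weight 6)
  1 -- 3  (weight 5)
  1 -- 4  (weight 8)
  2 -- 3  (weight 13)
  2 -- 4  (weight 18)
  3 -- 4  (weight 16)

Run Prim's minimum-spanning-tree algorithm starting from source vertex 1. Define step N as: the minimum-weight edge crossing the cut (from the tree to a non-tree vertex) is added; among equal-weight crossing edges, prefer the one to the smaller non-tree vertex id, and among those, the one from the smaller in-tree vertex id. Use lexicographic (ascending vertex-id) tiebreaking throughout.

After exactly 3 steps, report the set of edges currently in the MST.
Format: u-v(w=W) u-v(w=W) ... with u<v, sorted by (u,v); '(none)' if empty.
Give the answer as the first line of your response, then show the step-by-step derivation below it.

0-1(w=2) 0-3(w=3) 1-2(w=6)

step 1: add edge 0-1 (w=2); MST = {0-1(w=2)}
step 2: add edge 0-3 (w=3); MST = {0-1(w=2) 0-3(w=3)}
step 3: add edge 1-2 (w=6); MST = {0-1(w=2) 0-3(w=3) 1-2(w=6)}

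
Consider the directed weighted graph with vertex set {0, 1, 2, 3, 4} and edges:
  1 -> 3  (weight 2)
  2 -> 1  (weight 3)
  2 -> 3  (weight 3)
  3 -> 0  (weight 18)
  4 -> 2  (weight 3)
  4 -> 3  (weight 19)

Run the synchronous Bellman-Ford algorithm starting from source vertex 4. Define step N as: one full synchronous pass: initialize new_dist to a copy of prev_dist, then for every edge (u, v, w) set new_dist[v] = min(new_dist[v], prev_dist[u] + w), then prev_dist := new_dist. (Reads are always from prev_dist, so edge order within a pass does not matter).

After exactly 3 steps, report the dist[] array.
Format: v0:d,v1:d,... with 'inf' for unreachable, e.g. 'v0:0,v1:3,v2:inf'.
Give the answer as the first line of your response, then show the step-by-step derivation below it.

v0:24,v1:6,v2:3,v3:6,v4:0

step 1: dist = v0:inf,v1:inf,v2:3,v3:19,v4:0
step 2: dist = v0:37,v1:6,v2:3,v3:6,v4:0
step 3: dist = v0:24,v1:6,v2:3,v3:6,v4:0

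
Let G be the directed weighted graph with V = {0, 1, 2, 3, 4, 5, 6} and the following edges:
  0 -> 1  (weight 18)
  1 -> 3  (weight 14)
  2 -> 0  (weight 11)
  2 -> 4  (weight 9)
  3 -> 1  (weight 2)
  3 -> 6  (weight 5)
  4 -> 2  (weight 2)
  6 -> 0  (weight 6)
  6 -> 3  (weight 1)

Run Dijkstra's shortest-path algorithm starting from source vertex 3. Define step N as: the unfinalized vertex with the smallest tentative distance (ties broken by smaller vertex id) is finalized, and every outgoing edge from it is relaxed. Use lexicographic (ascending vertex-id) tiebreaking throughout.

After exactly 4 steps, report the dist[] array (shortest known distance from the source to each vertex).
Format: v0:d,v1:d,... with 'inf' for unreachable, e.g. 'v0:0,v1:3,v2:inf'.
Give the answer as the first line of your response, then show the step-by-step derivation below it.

v0:11,v1:2,v2:inf,v3:0,v4:inf,v5:inf,v6:5

step 1: dist = v0:inf,v1:2,v2:inf,v3:0,v4:inf,v5:inf,v6:5
step 2: dist = v0:inf,v1:2,v2:inf,v3:0,v4:inf,v5:inf,v6:5
step 3: dist = v0:11,v1:2,v2:inf,v3:0,v4:inf,v5:inf,v6:5
step 4: dist = v0:11,v1:2,v2:inf,v3:0,v4:inf,v5:inf,v6:5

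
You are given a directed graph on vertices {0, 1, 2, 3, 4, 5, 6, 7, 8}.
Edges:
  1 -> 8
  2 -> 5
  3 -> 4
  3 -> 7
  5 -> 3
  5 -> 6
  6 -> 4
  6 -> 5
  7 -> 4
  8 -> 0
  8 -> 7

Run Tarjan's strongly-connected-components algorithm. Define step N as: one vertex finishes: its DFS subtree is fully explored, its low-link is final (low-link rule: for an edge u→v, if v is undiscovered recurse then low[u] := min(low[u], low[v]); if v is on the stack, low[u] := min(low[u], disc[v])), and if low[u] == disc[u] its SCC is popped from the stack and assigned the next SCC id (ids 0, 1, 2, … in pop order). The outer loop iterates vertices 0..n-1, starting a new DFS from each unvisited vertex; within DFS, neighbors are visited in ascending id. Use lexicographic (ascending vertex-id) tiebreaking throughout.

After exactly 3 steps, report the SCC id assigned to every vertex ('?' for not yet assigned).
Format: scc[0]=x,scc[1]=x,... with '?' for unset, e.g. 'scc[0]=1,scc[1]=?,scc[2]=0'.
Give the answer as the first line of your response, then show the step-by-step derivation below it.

scc[0]=0,scc[1]=?,scc[2]=?,scc[3]=?,scc[4]=1,scc[5]=?,scc[6]=?,scc[7]=2,scc[8]=?

step 1: low=(low[0]=0,low[1]=?,low[2]=?,low[3]=?,low[4]=?,low[5]=?,low[6]=?,low[7]=?,low[8]=?); scc=(scc[0]=0,scc[1]=?,scc[2]=?,scc[3]=?,scc[4]=?,scc[5]=?,scc[6]=?,scc[7]=?,scc[8]=?)
step 2: low=(low[0]=0,low[1]=1,low[2]=?,low[3]=?,low[4]=4,low[5]=?,low[6]=?,low[7]=3,low[8]=2); scc=(scc[0]=0,scc[1]=?,scc[2]=?,scc[3]=?,scc[4]=1,scc[5]=?,scc[6]=?,scc[7]=?,scc[8]=?)
step 3: low=(low[0]=0,low[1]=1,low[2]=?,low[3]=?,low[4]=4,low[5]=?,low[6]=?,low[7]=3,low[8]=2); scc=(scc[0]=0,scc[1]=?,scc[2]=?,scc[3]=?,scc[4]=1,scc[5]=?,scc[6]=?,scc[7]=2,scc[8]=?)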